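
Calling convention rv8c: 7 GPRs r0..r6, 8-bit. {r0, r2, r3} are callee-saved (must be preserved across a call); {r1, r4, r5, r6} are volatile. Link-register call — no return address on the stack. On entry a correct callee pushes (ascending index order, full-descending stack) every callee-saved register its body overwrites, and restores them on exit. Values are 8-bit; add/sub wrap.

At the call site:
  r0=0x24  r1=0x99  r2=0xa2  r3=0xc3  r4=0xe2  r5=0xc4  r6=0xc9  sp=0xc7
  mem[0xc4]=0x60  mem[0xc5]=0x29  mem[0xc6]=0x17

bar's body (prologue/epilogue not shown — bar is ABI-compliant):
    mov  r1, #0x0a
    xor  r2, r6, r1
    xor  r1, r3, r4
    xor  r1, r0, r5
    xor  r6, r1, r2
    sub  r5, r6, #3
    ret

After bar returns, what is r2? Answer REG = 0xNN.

REG = 0xa2

prologue: push r2 → mem[0xc6]=0xa2, sp=0xc6
body[0] mov  r1, #0x0a → r1=0x0a
body[1] xor  r2, r6, r1 → r2=0xc3
body[2] xor  r1, r3, r4 → r1=0x21
body[3] xor  r1, r0, r5 → r1=0xe0
body[4] xor  r6, r1, r2 → r6=0x23
body[5] sub  r5, r6, #3 → r5=0x20
epilogue: pop r2=0xa2, sp=0xc7
r2 is callee-saved → restored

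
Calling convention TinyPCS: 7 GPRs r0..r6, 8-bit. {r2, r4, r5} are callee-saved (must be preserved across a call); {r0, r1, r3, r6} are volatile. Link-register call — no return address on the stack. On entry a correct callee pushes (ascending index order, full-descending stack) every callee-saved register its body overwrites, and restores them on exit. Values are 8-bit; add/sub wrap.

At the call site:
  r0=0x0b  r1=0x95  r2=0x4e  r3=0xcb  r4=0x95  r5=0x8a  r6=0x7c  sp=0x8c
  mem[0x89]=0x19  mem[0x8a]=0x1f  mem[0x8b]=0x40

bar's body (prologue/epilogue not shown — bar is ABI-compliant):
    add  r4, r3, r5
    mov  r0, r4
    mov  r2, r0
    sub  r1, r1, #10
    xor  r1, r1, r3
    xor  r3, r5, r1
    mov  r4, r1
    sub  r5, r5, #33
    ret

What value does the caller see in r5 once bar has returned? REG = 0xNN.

prologue: push r2 -> mem[0x8b]=0x4e, sp=0x8b
prologue: push r4 -> mem[0x8a]=0x95, sp=0x8a
prologue: push r5 -> mem[0x89]=0x8a, sp=0x89
body[0] add  r4, r3, r5 -> r4=0x55
body[1] mov  r0, r4 -> r0=0x55
body[2] mov  r2, r0 -> r2=0x55
body[3] sub  r1, r1, #10 -> r1=0x8b
body[4] xor  r1, r1, r3 -> r1=0x40
body[5] xor  r3, r5, r1 -> r3=0xca
body[6] mov  r4, r1 -> r4=0x40
body[7] sub  r5, r5, #33 -> r5=0x69
epilogue: pop r5=0x8a, sp=0x8a
epilogue: pop r4=0x95, sp=0x8b
epilogue: pop r2=0x4e, sp=0x8c
r5 is callee-saved -> restored

REG = 0x8a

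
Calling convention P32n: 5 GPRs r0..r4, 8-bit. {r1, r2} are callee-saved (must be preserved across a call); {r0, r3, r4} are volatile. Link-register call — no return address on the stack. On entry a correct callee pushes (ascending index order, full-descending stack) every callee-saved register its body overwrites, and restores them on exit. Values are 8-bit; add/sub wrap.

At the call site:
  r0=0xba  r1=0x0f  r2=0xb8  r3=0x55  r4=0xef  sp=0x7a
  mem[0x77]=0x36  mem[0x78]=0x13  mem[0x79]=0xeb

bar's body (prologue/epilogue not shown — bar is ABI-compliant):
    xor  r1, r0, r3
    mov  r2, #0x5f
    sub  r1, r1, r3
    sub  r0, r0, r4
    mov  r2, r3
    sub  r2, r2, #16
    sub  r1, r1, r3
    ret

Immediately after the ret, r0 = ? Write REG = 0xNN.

prologue: push r1 → mem[0x79]=0x0f, sp=0x79
prologue: push r2 → mem[0x78]=0xb8, sp=0x78
body[0] xor  r1, r0, r3 → r1=0xef
body[1] mov  r2, #0x5f → r2=0x5f
body[2] sub  r1, r1, r3 → r1=0x9a
body[3] sub  r0, r0, r4 → r0=0xcb
body[4] mov  r2, r3 → r2=0x55
body[5] sub  r2, r2, #16 → r2=0x45
body[6] sub  r1, r1, r3 → r1=0x45
epilogue: pop r2=0xb8, sp=0x79
epilogue: pop r1=0x0f, sp=0x7a
r0 is caller-saved → body value

REG = 0xcb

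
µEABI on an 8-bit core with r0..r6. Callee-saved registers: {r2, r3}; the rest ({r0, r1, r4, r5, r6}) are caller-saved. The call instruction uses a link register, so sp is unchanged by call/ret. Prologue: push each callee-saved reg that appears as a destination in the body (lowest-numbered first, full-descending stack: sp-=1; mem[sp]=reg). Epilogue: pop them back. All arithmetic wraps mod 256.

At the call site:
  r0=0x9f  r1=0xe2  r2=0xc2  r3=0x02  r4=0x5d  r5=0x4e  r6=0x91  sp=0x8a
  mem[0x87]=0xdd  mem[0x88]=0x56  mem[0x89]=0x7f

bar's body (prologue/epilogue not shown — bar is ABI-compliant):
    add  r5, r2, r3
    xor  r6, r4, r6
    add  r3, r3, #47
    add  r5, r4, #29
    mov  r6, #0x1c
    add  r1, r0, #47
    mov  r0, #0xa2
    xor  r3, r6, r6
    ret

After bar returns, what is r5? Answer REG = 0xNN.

REG = 0x7a

prologue: push r3 -> mem[0x89]=0x02, sp=0x89
body[0] add  r5, r2, r3 -> r5=0xc4
body[1] xor  r6, r4, r6 -> r6=0xcc
body[2] add  r3, r3, #47 -> r3=0x31
body[3] add  r5, r4, #29 -> r5=0x7a
body[4] mov  r6, #0x1c -> r6=0x1c
body[5] add  r1, r0, #47 -> r1=0xce
body[6] mov  r0, #0xa2 -> r0=0xa2
body[7] xor  r3, r6, r6 -> r3=0x00
epilogue: pop r3=0x02, sp=0x8a
r5 is caller-saved -> body value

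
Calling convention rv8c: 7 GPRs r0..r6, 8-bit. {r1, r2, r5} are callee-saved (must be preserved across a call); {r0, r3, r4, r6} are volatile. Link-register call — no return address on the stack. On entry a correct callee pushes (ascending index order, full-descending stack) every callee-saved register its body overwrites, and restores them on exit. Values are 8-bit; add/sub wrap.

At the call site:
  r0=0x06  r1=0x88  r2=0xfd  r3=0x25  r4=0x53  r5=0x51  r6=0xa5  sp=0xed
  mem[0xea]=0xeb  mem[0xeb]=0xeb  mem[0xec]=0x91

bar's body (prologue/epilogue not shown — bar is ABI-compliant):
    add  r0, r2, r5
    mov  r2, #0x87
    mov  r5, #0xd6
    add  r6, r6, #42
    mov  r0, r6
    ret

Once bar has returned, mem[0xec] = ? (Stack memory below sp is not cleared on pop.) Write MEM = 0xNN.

MEM = 0xfd

prologue: push r2 -> mem[0xec]=0xfd, sp=0xec
prologue: push r5 -> mem[0xeb]=0x51, sp=0xeb
body[0] add  r0, r2, r5 -> r0=0x4e
body[1] mov  r2, #0x87 -> r2=0x87
body[2] mov  r5, #0xd6 -> r5=0xd6
body[3] add  r6, r6, #42 -> r6=0xcf
body[4] mov  r0, r6 -> r0=0xcf
epilogue: pop r5=0x51, sp=0xec
epilogue: pop r2=0xfd, sp=0xed
prologue pushed ['r2', 'r5'] at ['0xec', '0xeb']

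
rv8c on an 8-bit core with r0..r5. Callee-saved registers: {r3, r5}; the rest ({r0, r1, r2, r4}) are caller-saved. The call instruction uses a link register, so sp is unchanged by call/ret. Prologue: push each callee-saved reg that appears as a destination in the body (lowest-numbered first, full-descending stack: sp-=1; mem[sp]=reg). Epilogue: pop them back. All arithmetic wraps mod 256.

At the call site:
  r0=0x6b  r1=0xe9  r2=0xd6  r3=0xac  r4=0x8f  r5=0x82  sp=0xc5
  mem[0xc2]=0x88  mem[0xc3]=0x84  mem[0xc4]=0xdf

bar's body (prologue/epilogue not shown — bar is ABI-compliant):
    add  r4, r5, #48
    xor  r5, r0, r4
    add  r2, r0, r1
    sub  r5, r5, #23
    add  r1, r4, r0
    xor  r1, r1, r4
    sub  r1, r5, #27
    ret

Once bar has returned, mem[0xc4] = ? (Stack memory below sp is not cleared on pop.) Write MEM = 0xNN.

MEM = 0x82

prologue: push r5 → mem[0xc4]=0x82, sp=0xc4
body[0] add  r4, r5, #48 → r4=0xb2
body[1] xor  r5, r0, r4 → r5=0xd9
body[2] add  r2, r0, r1 → r2=0x54
body[3] sub  r5, r5, #23 → r5=0xc2
body[4] add  r1, r4, r0 → r1=0x1d
body[5] xor  r1, r1, r4 → r1=0xaf
body[6] sub  r1, r5, #27 → r1=0xa7
epilogue: pop r5=0x82, sp=0xc5
prologue pushed ['r5'] at ['0xc4']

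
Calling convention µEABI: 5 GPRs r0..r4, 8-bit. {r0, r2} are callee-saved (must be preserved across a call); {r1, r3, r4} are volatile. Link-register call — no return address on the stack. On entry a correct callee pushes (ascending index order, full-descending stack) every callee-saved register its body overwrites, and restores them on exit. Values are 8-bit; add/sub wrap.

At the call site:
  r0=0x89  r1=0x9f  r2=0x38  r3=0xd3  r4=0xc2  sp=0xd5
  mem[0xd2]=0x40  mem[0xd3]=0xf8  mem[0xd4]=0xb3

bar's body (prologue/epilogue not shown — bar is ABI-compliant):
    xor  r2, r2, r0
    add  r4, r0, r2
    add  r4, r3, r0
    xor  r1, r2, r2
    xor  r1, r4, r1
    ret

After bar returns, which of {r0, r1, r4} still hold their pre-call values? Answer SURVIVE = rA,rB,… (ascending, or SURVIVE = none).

prologue: push r2 -> mem[0xd4]=0x38, sp=0xd4
body[0] xor  r2, r2, r0 -> r2=0xb1
body[1] add  r4, r0, r2 -> r4=0x3a
body[2] add  r4, r3, r0 -> r4=0x5c
body[3] xor  r1, r2, r2 -> r1=0x00
body[4] xor  r1, r4, r1 -> r1=0x5c
epilogue: pop r2=0x38, sp=0xd5
r0: callee-saved, written=False
r1: caller-saved, written=True
r4: caller-saved, written=True

SURVIVE = r0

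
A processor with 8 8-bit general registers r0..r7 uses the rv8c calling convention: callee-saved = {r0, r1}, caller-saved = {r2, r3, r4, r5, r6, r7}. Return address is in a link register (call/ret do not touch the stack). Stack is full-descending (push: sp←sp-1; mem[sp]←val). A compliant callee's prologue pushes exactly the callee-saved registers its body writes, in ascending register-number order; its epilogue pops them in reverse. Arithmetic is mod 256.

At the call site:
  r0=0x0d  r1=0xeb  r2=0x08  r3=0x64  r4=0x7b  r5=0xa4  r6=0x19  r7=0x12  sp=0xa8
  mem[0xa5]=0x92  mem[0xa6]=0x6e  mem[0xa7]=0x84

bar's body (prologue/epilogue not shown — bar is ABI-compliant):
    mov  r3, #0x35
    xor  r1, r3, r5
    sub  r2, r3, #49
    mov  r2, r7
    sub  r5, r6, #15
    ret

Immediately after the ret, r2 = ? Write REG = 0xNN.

prologue: push r1 -> mem[0xa7]=0xeb, sp=0xa7
body[0] mov  r3, #0x35 -> r3=0x35
body[1] xor  r1, r3, r5 -> r1=0x91
body[2] sub  r2, r3, #49 -> r2=0x04
body[3] mov  r2, r7 -> r2=0x12
body[4] sub  r5, r6, #15 -> r5=0x0a
epilogue: pop r1=0xeb, sp=0xa8
r2 is caller-saved -> body value

REG = 0x12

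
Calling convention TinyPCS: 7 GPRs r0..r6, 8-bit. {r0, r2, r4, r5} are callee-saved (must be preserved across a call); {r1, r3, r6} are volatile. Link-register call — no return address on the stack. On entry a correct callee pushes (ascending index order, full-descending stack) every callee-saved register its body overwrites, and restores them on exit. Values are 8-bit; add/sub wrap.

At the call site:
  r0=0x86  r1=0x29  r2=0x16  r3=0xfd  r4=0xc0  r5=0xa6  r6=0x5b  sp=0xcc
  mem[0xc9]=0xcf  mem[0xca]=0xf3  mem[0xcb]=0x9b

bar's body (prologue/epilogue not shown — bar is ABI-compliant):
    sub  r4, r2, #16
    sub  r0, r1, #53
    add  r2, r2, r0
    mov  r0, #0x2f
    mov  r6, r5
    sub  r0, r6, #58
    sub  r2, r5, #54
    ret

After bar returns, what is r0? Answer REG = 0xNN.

REG = 0x86

prologue: push r0 → mem[0xcb]=0x86, sp=0xcb
prologue: push r2 → mem[0xca]=0x16, sp=0xca
prologue: push r4 → mem[0xc9]=0xc0, sp=0xc9
body[0] sub  r4, r2, #16 → r4=0x06
body[1] sub  r0, r1, #53 → r0=0xf4
body[2] add  r2, r2, r0 → r2=0x0a
body[3] mov  r0, #0x2f → r0=0x2f
body[4] mov  r6, r5 → r6=0xa6
body[5] sub  r0, r6, #58 → r0=0x6c
body[6] sub  r2, r5, #54 → r2=0x70
epilogue: pop r4=0xc0, sp=0xca
epilogue: pop r2=0x16, sp=0xcb
epilogue: pop r0=0x86, sp=0xcc
r0 is callee-saved → restored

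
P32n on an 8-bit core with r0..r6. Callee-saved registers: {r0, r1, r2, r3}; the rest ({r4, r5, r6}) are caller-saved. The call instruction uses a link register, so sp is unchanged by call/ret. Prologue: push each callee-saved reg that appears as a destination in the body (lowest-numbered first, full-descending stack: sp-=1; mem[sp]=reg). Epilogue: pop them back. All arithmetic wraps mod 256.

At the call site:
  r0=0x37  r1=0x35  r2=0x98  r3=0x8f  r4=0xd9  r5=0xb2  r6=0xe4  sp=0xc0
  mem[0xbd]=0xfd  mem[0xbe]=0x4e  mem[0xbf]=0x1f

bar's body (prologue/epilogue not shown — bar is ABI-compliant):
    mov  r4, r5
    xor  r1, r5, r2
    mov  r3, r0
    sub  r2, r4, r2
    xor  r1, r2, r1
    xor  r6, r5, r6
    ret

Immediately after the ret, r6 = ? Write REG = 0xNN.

prologue: push r1 -> mem[0xbf]=0x35, sp=0xbf
prologue: push r2 -> mem[0xbe]=0x98, sp=0xbe
prologue: push r3 -> mem[0xbd]=0x8f, sp=0xbd
body[0] mov  r4, r5 -> r4=0xb2
body[1] xor  r1, r5, r2 -> r1=0x2a
body[2] mov  r3, r0 -> r3=0x37
body[3] sub  r2, r4, r2 -> r2=0x1a
body[4] xor  r1, r2, r1 -> r1=0x30
body[5] xor  r6, r5, r6 -> r6=0x56
epilogue: pop r3=0x8f, sp=0xbe
epilogue: pop r2=0x98, sp=0xbf
epilogue: pop r1=0x35, sp=0xc0
r6 is caller-saved -> body value

REG = 0x56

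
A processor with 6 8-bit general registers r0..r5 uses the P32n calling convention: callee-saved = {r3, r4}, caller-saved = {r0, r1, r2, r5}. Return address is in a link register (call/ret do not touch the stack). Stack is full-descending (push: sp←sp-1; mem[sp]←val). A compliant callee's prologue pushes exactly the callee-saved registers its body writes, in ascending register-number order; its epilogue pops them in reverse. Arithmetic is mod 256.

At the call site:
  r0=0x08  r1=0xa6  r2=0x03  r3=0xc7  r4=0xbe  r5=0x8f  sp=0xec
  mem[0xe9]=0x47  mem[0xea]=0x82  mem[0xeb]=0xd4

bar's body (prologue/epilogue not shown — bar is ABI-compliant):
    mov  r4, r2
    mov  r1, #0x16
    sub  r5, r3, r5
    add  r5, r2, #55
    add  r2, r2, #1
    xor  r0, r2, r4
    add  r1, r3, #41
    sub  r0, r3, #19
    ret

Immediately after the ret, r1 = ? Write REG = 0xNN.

prologue: push r4 → mem[0xeb]=0xbe, sp=0xeb
body[0] mov  r4, r2 → r4=0x03
body[1] mov  r1, #0x16 → r1=0x16
body[2] sub  r5, r3, r5 → r5=0x38
body[3] add  r5, r2, #55 → r5=0x3a
body[4] add  r2, r2, #1 → r2=0x04
body[5] xor  r0, r2, r4 → r0=0x07
body[6] add  r1, r3, #41 → r1=0xf0
body[7] sub  r0, r3, #19 → r0=0xb4
epilogue: pop r4=0xbe, sp=0xec
r1 is caller-saved → body value

REG = 0xf0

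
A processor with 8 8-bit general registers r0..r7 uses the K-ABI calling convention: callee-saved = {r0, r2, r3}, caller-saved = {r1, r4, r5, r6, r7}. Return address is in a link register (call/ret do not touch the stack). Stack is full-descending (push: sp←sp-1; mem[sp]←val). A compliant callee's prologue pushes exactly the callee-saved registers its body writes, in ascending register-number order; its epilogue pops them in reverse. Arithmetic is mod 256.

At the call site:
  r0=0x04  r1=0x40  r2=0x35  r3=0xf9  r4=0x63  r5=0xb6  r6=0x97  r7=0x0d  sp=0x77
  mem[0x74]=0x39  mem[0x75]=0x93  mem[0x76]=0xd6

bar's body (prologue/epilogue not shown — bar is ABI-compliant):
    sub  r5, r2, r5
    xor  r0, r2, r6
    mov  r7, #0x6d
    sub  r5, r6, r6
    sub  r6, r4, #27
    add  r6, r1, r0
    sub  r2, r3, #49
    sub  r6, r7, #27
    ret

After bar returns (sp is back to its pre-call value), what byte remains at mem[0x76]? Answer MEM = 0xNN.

prologue: push r0 → mem[0x76]=0x04, sp=0x76
prologue: push r2 → mem[0x75]=0x35, sp=0x75
body[0] sub  r5, r2, r5 → r5=0x7f
body[1] xor  r0, r2, r6 → r0=0xa2
body[2] mov  r7, #0x6d → r7=0x6d
body[3] sub  r5, r6, r6 → r5=0x00
body[4] sub  r6, r4, #27 → r6=0x48
body[5] add  r6, r1, r0 → r6=0xe2
body[6] sub  r2, r3, #49 → r2=0xc8
body[7] sub  r6, r7, #27 → r6=0x52
epilogue: pop r2=0x35, sp=0x76
epilogue: pop r0=0x04, sp=0x77
prologue pushed ['r0', 'r2'] at ['0x76', '0x75']

MEM = 0x04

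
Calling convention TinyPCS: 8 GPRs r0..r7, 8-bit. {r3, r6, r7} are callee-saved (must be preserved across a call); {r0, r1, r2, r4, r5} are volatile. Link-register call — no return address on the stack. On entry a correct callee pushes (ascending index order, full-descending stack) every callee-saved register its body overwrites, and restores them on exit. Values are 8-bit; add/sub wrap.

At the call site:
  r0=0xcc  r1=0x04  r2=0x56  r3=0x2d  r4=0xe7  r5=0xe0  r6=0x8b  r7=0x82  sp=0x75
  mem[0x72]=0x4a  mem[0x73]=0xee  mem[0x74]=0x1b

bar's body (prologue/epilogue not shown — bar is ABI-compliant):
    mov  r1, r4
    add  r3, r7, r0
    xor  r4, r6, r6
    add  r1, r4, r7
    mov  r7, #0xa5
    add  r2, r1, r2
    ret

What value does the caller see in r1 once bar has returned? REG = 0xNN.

prologue: push r3 -> mem[0x74]=0x2d, sp=0x74
prologue: push r7 -> mem[0x73]=0x82, sp=0x73
body[0] mov  r1, r4 -> r1=0xe7
body[1] add  r3, r7, r0 -> r3=0x4e
body[2] xor  r4, r6, r6 -> r4=0x00
body[3] add  r1, r4, r7 -> r1=0x82
body[4] mov  r7, #0xa5 -> r7=0xa5
body[5] add  r2, r1, r2 -> r2=0xd8
epilogue: pop r7=0x82, sp=0x74
epilogue: pop r3=0x2d, sp=0x75
r1 is caller-saved -> body value

REG = 0x82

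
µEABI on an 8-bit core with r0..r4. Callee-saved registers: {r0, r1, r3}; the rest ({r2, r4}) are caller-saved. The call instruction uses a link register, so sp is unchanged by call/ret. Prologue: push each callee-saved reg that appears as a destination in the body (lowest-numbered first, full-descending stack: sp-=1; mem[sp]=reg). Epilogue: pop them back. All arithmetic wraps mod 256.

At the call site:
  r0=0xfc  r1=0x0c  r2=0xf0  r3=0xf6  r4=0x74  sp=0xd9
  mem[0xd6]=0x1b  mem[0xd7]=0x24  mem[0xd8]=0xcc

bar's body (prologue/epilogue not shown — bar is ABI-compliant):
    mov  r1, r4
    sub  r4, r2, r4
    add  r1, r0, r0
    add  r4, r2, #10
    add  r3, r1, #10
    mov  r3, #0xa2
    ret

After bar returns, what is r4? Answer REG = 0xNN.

prologue: push r1 → mem[0xd8]=0x0c, sp=0xd8
prologue: push r3 → mem[0xd7]=0xf6, sp=0xd7
body[0] mov  r1, r4 → r1=0x74
body[1] sub  r4, r2, r4 → r4=0x7c
body[2] add  r1, r0, r0 → r1=0xf8
body[3] add  r4, r2, #10 → r4=0xfa
body[4] add  r3, r1, #10 → r3=0x02
body[5] mov  r3, #0xa2 → r3=0xa2
epilogue: pop r3=0xf6, sp=0xd8
epilogue: pop r1=0x0c, sp=0xd9
r4 is caller-saved → body value

REG = 0xfa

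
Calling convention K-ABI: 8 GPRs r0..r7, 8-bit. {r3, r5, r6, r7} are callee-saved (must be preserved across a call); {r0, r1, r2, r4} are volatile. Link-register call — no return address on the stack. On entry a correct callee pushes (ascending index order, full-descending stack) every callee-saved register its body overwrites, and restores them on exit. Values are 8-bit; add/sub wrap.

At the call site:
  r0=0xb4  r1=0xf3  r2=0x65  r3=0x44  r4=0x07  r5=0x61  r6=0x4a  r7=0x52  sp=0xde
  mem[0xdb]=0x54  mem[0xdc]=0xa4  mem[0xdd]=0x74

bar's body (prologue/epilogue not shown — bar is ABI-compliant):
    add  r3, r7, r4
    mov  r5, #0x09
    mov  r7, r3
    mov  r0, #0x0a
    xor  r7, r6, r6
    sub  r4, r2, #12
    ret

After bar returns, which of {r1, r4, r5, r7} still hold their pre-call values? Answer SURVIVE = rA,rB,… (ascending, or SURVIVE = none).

SURVIVE = r1,r5,r7

prologue: push r3 → mem[0xdd]=0x44, sp=0xdd
prologue: push r5 → mem[0xdc]=0x61, sp=0xdc
prologue: push r7 → mem[0xdb]=0x52, sp=0xdb
body[0] add  r3, r7, r4 → r3=0x59
body[1] mov  r5, #0x09 → r5=0x09
body[2] mov  r7, r3 → r7=0x59
body[3] mov  r0, #0x0a → r0=0x0a
body[4] xor  r7, r6, r6 → r7=0x00
body[5] sub  r4, r2, #12 → r4=0x59
epilogue: pop r7=0x52, sp=0xdc
epilogue: pop r5=0x61, sp=0xdd
epilogue: pop r3=0x44, sp=0xde
r1: caller-saved, written=False
r4: caller-saved, written=True
r5: callee-saved, written=True
r7: callee-saved, written=True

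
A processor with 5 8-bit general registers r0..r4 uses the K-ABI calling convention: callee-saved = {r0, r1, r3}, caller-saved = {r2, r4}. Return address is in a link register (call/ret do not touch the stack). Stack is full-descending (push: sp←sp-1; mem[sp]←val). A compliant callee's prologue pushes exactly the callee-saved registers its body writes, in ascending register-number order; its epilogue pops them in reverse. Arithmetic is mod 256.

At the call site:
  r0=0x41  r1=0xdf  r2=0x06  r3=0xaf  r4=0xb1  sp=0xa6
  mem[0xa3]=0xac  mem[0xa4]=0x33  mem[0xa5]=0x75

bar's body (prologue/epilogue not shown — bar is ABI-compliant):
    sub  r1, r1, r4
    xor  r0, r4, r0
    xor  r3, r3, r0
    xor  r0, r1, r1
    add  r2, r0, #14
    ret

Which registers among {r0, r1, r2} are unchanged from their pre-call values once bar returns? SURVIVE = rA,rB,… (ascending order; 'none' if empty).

SURVIVE = r0,r1

prologue: push r0 -> mem[0xa5]=0x41, sp=0xa5
prologue: push r1 -> mem[0xa4]=0xdf, sp=0xa4
prologue: push r3 -> mem[0xa3]=0xaf, sp=0xa3
body[0] sub  r1, r1, r4 -> r1=0x2e
body[1] xor  r0, r4, r0 -> r0=0xf0
body[2] xor  r3, r3, r0 -> r3=0x5f
body[3] xor  r0, r1, r1 -> r0=0x00
body[4] add  r2, r0, #14 -> r2=0x0e
epilogue: pop r3=0xaf, sp=0xa4
epilogue: pop r1=0xdf, sp=0xa5
epilogue: pop r0=0x41, sp=0xa6
r0: callee-saved, written=True
r1: callee-saved, written=True
r2: caller-saved, written=True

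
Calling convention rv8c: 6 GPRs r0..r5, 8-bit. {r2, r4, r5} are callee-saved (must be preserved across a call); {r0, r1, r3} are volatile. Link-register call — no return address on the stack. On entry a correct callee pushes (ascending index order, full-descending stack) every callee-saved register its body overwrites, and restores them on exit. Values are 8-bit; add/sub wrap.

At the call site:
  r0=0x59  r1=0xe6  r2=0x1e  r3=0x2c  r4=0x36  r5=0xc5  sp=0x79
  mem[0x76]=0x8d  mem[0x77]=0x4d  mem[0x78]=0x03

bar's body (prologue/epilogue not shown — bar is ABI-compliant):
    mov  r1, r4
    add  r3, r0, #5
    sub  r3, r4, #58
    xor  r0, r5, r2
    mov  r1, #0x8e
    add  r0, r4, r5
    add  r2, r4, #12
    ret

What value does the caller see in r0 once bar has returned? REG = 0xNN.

prologue: push r2 → mem[0x78]=0x1e, sp=0x78
body[0] mov  r1, r4 → r1=0x36
body[1] add  r3, r0, #5 → r3=0x5e
body[2] sub  r3, r4, #58 → r3=0xfc
body[3] xor  r0, r5, r2 → r0=0xdb
body[4] mov  r1, #0x8e → r1=0x8e
body[5] add  r0, r4, r5 → r0=0xfb
body[6] add  r2, r4, #12 → r2=0x42
epilogue: pop r2=0x1e, sp=0x79
r0 is caller-saved → body value

REG = 0xfb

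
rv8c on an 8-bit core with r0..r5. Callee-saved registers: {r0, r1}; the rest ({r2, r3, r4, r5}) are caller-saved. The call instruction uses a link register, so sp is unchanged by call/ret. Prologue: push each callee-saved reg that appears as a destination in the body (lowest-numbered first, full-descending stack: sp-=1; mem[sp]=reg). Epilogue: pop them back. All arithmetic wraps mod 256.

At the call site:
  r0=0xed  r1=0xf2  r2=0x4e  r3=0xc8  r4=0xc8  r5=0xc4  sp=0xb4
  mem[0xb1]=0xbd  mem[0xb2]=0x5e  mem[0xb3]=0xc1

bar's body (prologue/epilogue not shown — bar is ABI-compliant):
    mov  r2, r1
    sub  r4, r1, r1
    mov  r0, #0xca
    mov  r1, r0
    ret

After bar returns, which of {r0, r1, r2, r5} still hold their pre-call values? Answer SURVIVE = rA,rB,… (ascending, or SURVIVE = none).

SURVIVE = r0,r1,r5

prologue: push r0 → mem[0xb3]=0xed, sp=0xb3
prologue: push r1 → mem[0xb2]=0xf2, sp=0xb2
body[0] mov  r2, r1 → r2=0xf2
body[1] sub  r4, r1, r1 → r4=0x00
body[2] mov  r0, #0xca → r0=0xca
body[3] mov  r1, r0 → r1=0xca
epilogue: pop r1=0xf2, sp=0xb3
epilogue: pop r0=0xed, sp=0xb4
r0: callee-saved, written=True
r1: callee-saved, written=True
r2: caller-saved, written=True
r5: caller-saved, written=False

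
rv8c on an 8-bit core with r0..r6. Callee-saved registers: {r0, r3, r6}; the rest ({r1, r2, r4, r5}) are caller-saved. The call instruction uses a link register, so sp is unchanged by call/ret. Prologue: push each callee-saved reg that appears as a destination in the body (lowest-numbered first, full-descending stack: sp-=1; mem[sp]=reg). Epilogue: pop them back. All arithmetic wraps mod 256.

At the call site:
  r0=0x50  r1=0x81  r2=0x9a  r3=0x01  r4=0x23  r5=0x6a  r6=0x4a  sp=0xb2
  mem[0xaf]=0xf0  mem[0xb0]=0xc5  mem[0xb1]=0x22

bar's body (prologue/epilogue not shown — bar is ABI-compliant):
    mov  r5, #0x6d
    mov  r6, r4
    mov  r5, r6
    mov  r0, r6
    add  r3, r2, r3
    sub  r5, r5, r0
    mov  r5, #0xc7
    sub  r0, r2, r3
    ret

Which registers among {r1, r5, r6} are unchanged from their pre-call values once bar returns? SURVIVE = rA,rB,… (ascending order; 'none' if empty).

SURVIVE = r1,r6

prologue: push r0 → mem[0xb1]=0x50, sp=0xb1
prologue: push r3 → mem[0xb0]=0x01, sp=0xb0
prologue: push r6 → mem[0xaf]=0x4a, sp=0xaf
body[0] mov  r5, #0x6d → r5=0x6d
body[1] mov  r6, r4 → r6=0x23
body[2] mov  r5, r6 → r5=0x23
body[3] mov  r0, r6 → r0=0x23
body[4] add  r3, r2, r3 → r3=0x9b
body[5] sub  r5, r5, r0 → r5=0x00
body[6] mov  r5, #0xc7 → r5=0xc7
body[7] sub  r0, r2, r3 → r0=0xff
epilogue: pop r6=0x4a, sp=0xb0
epilogue: pop r3=0x01, sp=0xb1
epilogue: pop r0=0x50, sp=0xb2
r1: caller-saved, written=False
r5: caller-saved, written=True
r6: callee-saved, written=True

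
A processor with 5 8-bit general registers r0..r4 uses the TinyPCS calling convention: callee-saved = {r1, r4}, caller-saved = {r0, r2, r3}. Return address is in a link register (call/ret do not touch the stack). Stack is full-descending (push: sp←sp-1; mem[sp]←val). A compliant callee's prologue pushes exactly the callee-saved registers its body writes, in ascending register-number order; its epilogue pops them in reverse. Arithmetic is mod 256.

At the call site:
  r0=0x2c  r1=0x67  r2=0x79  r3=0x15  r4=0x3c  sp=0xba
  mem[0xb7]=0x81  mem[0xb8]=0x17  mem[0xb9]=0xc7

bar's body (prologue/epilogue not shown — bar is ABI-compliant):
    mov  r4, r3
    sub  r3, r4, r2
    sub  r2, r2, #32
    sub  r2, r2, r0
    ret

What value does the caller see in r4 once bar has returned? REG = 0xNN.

prologue: push r4 -> mem[0xb9]=0x3c, sp=0xb9
body[0] mov  r4, r3 -> r4=0x15
body[1] sub  r3, r4, r2 -> r3=0x9c
body[2] sub  r2, r2, #32 -> r2=0x59
body[3] sub  r2, r2, r0 -> r2=0x2d
epilogue: pop r4=0x3c, sp=0xba
r4 is callee-saved -> restored

REG = 0x3c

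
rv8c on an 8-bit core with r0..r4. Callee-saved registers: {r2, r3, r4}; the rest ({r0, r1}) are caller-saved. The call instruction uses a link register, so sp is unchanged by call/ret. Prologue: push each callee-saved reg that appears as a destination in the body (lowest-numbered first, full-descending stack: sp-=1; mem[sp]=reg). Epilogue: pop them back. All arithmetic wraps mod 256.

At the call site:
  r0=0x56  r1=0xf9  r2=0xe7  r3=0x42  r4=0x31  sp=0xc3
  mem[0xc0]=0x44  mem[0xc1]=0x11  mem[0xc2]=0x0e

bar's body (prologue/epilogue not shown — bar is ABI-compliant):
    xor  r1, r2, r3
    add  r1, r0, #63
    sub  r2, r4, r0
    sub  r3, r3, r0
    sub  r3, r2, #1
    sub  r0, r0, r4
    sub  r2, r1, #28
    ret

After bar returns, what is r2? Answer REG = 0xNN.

REG = 0xe7

prologue: push r2 -> mem[0xc2]=0xe7, sp=0xc2
prologue: push r3 -> mem[0xc1]=0x42, sp=0xc1
body[0] xor  r1, r2, r3 -> r1=0xa5
body[1] add  r1, r0, #63 -> r1=0x95
body[2] sub  r2, r4, r0 -> r2=0xdb
body[3] sub  r3, r3, r0 -> r3=0xec
body[4] sub  r3, r2, #1 -> r3=0xda
body[5] sub  r0, r0, r4 -> r0=0x25
body[6] sub  r2, r1, #28 -> r2=0x79
epilogue: pop r3=0x42, sp=0xc2
epilogue: pop r2=0xe7, sp=0xc3
r2 is callee-saved -> restored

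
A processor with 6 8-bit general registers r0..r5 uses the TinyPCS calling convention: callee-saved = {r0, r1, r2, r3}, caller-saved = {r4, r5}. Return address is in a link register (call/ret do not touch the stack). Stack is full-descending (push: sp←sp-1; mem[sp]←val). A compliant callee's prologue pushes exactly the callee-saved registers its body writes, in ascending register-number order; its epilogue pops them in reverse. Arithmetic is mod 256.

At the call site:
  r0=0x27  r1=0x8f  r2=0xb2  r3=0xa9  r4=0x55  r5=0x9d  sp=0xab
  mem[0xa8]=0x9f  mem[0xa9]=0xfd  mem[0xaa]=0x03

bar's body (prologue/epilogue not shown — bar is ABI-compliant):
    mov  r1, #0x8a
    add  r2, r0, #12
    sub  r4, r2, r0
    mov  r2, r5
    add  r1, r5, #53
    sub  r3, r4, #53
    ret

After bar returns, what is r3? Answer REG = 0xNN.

REG = 0xa9

prologue: push r1 -> mem[0xaa]=0x8f, sp=0xaa
prologue: push r2 -> mem[0xa9]=0xb2, sp=0xa9
prologue: push r3 -> mem[0xa8]=0xa9, sp=0xa8
body[0] mov  r1, #0x8a -> r1=0x8a
body[1] add  r2, r0, #12 -> r2=0x33
body[2] sub  r4, r2, r0 -> r4=0x0c
body[3] mov  r2, r5 -> r2=0x9d
body[4] add  r1, r5, #53 -> r1=0xd2
body[5] sub  r3, r4, #53 -> r3=0xd7
epilogue: pop r3=0xa9, sp=0xa9
epilogue: pop r2=0xb2, sp=0xaa
epilogue: pop r1=0x8f, sp=0xab
r3 is callee-saved -> restored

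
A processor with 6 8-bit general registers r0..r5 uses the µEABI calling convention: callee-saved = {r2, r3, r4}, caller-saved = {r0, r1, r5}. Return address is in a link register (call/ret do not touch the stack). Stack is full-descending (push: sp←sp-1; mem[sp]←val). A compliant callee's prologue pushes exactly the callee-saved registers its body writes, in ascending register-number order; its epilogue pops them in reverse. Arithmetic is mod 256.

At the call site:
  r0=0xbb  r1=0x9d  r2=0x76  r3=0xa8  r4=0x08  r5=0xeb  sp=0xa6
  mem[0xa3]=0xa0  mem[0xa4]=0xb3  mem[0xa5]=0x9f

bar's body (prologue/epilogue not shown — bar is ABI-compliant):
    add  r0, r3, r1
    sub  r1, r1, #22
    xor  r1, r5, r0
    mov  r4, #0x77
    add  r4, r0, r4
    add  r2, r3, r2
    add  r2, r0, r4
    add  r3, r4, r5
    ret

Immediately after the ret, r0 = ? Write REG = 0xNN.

prologue: push r2 -> mem[0xa5]=0x76, sp=0xa5
prologue: push r3 -> mem[0xa4]=0xa8, sp=0xa4
prologue: push r4 -> mem[0xa3]=0x08, sp=0xa3
body[0] add  r0, r3, r1 -> r0=0x45
body[1] sub  r1, r1, #22 -> r1=0x87
body[2] xor  r1, r5, r0 -> r1=0xae
body[3] mov  r4, #0x77 -> r4=0x77
body[4] add  r4, r0, r4 -> r4=0xbc
body[5] add  r2, r3, r2 -> r2=0x1e
body[6] add  r2, r0, r4 -> r2=0x01
body[7] add  r3, r4, r5 -> r3=0xa7
epilogue: pop r4=0x08, sp=0xa4
epilogue: pop r3=0xa8, sp=0xa5
epilogue: pop r2=0x76, sp=0xa6
r0 is caller-saved -> body value

REG = 0x45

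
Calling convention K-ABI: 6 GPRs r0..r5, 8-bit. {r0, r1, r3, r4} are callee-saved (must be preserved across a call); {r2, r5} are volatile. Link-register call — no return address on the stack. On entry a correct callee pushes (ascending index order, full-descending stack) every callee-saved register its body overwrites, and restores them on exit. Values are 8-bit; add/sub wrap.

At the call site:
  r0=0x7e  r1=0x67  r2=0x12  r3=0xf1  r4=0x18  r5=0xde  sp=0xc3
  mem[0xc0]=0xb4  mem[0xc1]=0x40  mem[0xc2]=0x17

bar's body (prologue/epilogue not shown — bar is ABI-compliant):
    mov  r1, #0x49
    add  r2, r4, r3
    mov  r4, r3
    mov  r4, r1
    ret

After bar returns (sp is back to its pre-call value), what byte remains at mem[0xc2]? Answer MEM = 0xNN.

MEM = 0x67

prologue: push r1 → mem[0xc2]=0x67, sp=0xc2
prologue: push r4 → mem[0xc1]=0x18, sp=0xc1
body[0] mov  r1, #0x49 → r1=0x49
body[1] add  r2, r4, r3 → r2=0x09
body[2] mov  r4, r3 → r4=0xf1
body[3] mov  r4, r1 → r4=0x49
epilogue: pop r4=0x18, sp=0xc2
epilogue: pop r1=0x67, sp=0xc3
prologue pushed ['r1', 'r4'] at ['0xc2', '0xc1']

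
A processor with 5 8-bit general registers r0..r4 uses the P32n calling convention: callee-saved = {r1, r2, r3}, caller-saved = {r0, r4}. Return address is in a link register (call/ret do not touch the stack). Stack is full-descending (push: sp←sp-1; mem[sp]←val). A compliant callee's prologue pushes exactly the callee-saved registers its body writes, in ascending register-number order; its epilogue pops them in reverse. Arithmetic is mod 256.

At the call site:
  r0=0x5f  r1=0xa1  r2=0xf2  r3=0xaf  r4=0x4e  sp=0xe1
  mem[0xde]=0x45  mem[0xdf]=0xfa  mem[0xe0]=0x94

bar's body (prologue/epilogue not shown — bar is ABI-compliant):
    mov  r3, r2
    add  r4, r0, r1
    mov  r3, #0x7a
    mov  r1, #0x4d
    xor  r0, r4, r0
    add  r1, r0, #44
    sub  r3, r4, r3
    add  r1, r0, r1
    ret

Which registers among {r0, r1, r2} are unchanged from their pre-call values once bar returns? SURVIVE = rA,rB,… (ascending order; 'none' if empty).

SURVIVE = r0,r1,r2

prologue: push r1 → mem[0xe0]=0xa1, sp=0xe0
prologue: push r3 → mem[0xdf]=0xaf, sp=0xdf
body[0] mov  r3, r2 → r3=0xf2
body[1] add  r4, r0, r1 → r4=0x00
body[2] mov  r3, #0x7a → r3=0x7a
body[3] mov  r1, #0x4d → r1=0x4d
body[4] xor  r0, r4, r0 → r0=0x5f
body[5] add  r1, r0, #44 → r1=0x8b
body[6] sub  r3, r4, r3 → r3=0x86
body[7] add  r1, r0, r1 → r1=0xea
epilogue: pop r3=0xaf, sp=0xe0
epilogue: pop r1=0xa1, sp=0xe1
r0: caller-saved, written=True
r1: callee-saved, written=True
r2: callee-saved, written=False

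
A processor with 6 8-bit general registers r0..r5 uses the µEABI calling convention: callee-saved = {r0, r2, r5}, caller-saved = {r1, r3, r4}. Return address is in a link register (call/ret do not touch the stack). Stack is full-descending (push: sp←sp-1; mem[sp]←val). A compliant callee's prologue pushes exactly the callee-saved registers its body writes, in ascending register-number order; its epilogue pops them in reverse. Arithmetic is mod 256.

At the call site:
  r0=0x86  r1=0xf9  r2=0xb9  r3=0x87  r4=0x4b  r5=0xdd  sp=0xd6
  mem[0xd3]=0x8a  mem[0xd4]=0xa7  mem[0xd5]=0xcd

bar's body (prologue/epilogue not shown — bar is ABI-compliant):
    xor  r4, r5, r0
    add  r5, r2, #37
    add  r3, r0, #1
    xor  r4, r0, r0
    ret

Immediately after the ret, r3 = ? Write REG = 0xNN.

REG = 0x87

prologue: push r5 -> mem[0xd5]=0xdd, sp=0xd5
body[0] xor  r4, r5, r0 -> r4=0x5b
body[1] add  r5, r2, #37 -> r5=0xde
body[2] add  r3, r0, #1 -> r3=0x87
body[3] xor  r4, r0, r0 -> r4=0x00
epilogue: pop r5=0xdd, sp=0xd6
r3 is caller-saved -> body value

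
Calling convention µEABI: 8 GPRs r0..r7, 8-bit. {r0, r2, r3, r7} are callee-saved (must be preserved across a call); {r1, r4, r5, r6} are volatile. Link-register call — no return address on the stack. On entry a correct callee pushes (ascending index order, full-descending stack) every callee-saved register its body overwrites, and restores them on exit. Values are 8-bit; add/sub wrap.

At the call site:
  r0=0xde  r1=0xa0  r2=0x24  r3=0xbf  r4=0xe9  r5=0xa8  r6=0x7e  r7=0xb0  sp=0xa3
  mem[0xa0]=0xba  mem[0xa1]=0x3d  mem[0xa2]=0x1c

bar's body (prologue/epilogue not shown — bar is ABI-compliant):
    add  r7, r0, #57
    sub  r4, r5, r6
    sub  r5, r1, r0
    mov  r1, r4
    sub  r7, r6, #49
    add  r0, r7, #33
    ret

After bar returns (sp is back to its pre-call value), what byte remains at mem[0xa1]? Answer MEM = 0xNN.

prologue: push r0 → mem[0xa2]=0xde, sp=0xa2
prologue: push r7 → mem[0xa1]=0xb0, sp=0xa1
body[0] add  r7, r0, #57 → r7=0x17
body[1] sub  r4, r5, r6 → r4=0x2a
body[2] sub  r5, r1, r0 → r5=0xc2
body[3] mov  r1, r4 → r1=0x2a
body[4] sub  r7, r6, #49 → r7=0x4d
body[5] add  r0, r7, #33 → r0=0x6e
epilogue: pop r7=0xb0, sp=0xa2
epilogue: pop r0=0xde, sp=0xa3
prologue pushed ['r0', 'r7'] at ['0xa2', '0xa1']

MEM = 0xb0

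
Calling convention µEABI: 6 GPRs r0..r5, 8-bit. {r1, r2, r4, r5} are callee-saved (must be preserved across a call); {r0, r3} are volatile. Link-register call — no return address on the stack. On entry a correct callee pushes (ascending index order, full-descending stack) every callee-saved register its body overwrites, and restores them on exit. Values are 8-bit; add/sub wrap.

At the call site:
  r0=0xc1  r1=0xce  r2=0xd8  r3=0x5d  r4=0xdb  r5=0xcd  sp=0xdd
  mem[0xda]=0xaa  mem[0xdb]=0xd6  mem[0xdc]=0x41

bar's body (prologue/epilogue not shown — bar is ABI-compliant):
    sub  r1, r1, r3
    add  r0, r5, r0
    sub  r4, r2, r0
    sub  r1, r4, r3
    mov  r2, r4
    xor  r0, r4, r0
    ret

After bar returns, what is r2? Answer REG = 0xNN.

REG = 0xd8

prologue: push r1 -> mem[0xdc]=0xce, sp=0xdc
prologue: push r2 -> mem[0xdb]=0xd8, sp=0xdb
prologue: push r4 -> mem[0xda]=0xdb, sp=0xda
body[0] sub  r1, r1, r3 -> r1=0x71
body[1] add  r0, r5, r0 -> r0=0x8e
body[2] sub  r4, r2, r0 -> r4=0x4a
body[3] sub  r1, r4, r3 -> r1=0xed
body[4] mov  r2, r4 -> r2=0x4a
body[5] xor  r0, r4, r0 -> r0=0xc4
epilogue: pop r4=0xdb, sp=0xdb
epilogue: pop r2=0xd8, sp=0xdc
epilogue: pop r1=0xce, sp=0xdd
r2 is callee-saved -> restored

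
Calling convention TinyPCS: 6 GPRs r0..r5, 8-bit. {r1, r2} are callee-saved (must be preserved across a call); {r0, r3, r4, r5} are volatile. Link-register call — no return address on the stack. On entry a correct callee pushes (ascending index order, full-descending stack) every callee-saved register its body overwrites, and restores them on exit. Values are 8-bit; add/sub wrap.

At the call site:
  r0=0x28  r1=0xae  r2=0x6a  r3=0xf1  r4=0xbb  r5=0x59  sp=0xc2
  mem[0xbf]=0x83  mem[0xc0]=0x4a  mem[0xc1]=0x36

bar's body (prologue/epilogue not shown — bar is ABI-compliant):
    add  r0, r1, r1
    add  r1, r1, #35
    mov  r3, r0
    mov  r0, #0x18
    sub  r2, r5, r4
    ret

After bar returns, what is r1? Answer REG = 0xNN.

REG = 0xae

prologue: push r1 -> mem[0xc1]=0xae, sp=0xc1
prologue: push r2 -> mem[0xc0]=0x6a, sp=0xc0
body[0] add  r0, r1, r1 -> r0=0x5c
body[1] add  r1, r1, #35 -> r1=0xd1
body[2] mov  r3, r0 -> r3=0x5c
body[3] mov  r0, #0x18 -> r0=0x18
body[4] sub  r2, r5, r4 -> r2=0x9e
epilogue: pop r2=0x6a, sp=0xc1
epilogue: pop r1=0xae, sp=0xc2
r1 is callee-saved -> restored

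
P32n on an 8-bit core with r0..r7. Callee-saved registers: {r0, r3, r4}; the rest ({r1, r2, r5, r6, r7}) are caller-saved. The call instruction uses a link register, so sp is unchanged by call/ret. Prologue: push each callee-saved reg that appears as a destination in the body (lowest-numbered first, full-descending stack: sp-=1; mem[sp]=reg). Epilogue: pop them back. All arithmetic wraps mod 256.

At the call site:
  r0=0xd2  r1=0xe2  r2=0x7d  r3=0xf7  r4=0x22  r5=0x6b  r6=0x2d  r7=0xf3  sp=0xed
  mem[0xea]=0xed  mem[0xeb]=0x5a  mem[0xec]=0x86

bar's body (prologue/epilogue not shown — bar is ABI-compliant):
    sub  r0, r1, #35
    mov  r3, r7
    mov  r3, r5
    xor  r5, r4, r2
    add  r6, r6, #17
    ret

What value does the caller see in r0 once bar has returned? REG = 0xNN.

REG = 0xd2

prologue: push r0 -> mem[0xec]=0xd2, sp=0xec
prologue: push r3 -> mem[0xeb]=0xf7, sp=0xeb
body[0] sub  r0, r1, #35 -> r0=0xbf
body[1] mov  r3, r7 -> r3=0xf3
body[2] mov  r3, r5 -> r3=0x6b
body[3] xor  r5, r4, r2 -> r5=0x5f
body[4] add  r6, r6, #17 -> r6=0x3e
epilogue: pop r3=0xf7, sp=0xec
epilogue: pop r0=0xd2, sp=0xed
r0 is callee-saved -> restored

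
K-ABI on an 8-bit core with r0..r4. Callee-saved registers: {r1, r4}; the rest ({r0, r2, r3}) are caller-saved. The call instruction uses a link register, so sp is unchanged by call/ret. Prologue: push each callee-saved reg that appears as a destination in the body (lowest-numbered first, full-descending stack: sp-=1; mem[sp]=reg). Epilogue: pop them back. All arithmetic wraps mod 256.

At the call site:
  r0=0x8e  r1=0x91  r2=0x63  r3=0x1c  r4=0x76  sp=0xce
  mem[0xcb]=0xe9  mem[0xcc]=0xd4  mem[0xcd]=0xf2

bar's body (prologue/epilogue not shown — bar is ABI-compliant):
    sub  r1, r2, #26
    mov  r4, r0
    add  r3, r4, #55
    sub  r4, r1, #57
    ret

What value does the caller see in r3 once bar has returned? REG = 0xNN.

prologue: push r1 -> mem[0xcd]=0x91, sp=0xcd
prologue: push r4 -> mem[0xcc]=0x76, sp=0xcc
body[0] sub  r1, r2, #26 -> r1=0x49
body[1] mov  r4, r0 -> r4=0x8e
body[2] add  r3, r4, #55 -> r3=0xc5
body[3] sub  r4, r1, #57 -> r4=0x10
epilogue: pop r4=0x76, sp=0xcd
epilogue: pop r1=0x91, sp=0xce
r3 is caller-saved -> body value

REG = 0xc5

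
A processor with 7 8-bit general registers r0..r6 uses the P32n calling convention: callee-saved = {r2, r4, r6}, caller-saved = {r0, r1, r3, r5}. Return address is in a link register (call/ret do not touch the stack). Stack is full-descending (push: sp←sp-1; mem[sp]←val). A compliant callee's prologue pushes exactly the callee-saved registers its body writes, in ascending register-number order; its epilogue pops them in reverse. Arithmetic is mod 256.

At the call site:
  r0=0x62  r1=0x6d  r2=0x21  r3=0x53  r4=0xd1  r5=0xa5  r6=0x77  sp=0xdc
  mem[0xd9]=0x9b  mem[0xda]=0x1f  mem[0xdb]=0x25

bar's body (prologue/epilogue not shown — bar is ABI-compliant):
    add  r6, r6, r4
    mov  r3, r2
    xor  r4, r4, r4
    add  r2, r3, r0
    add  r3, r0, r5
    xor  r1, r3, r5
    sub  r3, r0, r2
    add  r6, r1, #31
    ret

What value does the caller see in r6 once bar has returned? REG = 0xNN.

REG = 0x77

prologue: push r2 → mem[0xdb]=0x21, sp=0xdb
prologue: push r4 → mem[0xda]=0xd1, sp=0xda
prologue: push r6 → mem[0xd9]=0x77, sp=0xd9
body[0] add  r6, r6, r4 → r6=0x48
body[1] mov  r3, r2 → r3=0x21
body[2] xor  r4, r4, r4 → r4=0x00
body[3] add  r2, r3, r0 → r2=0x83
body[4] add  r3, r0, r5 → r3=0x07
body[5] xor  r1, r3, r5 → r1=0xa2
body[6] sub  r3, r0, r2 → r3=0xdf
body[7] add  r6, r1, #31 → r6=0xc1
epilogue: pop r6=0x77, sp=0xda
epilogue: pop r4=0xd1, sp=0xdb
epilogue: pop r2=0x21, sp=0xdc
r6 is callee-saved → restored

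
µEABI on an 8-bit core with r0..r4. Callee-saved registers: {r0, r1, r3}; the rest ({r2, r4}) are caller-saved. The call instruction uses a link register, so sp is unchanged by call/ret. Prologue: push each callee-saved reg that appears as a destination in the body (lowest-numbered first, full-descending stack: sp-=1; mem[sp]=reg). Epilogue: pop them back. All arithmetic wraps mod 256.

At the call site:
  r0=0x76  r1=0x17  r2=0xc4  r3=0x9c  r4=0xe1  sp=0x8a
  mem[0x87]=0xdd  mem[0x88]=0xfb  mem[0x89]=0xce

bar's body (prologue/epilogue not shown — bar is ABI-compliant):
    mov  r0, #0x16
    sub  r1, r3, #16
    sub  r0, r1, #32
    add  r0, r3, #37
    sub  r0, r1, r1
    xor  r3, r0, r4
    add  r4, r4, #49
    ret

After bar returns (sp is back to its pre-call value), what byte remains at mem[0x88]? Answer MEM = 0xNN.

MEM = 0x17

prologue: push r0 -> mem[0x89]=0x76, sp=0x89
prologue: push r1 -> mem[0x88]=0x17, sp=0x88
prologue: push r3 -> mem[0x87]=0x9c, sp=0x87
body[0] mov  r0, #0x16 -> r0=0x16
body[1] sub  r1, r3, #16 -> r1=0x8c
body[2] sub  r0, r1, #32 -> r0=0x6c
body[3] add  r0, r3, #37 -> r0=0xc1
body[4] sub  r0, r1, r1 -> r0=0x00
body[5] xor  r3, r0, r4 -> r3=0xe1
body[6] add  r4, r4, #49 -> r4=0x12
epilogue: pop r3=0x9c, sp=0x88
epilogue: pop r1=0x17, sp=0x89
epilogue: pop r0=0x76, sp=0x8a
prologue pushed ['r0', 'r1', 'r3'] at ['0x89', '0x88', '0x87']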